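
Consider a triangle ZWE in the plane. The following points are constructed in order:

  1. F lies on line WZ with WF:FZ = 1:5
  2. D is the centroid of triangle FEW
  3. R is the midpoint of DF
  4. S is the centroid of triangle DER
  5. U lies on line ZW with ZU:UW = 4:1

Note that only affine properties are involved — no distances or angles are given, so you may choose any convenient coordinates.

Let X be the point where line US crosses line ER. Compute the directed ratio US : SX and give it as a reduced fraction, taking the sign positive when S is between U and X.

Choose coordinates Z = (0, 0), W = (1, 0), E = (0, 1).
1. F lies on line WZ with WF:FZ = 1:5 ⇒ F = (5/6, 0)
2. D is the centroid of triangle FEW ⇒ D = (11/18, 1/3)
3. R is the midpoint of DF ⇒ R = (13/18, 1/6)
4. S is the centroid of triangle DER ⇒ S = (4/9, 1/2)
5. U lies on line ZW with ZU:UW = 4:1 ⇒ U = (4/5, 0)
line US meets ER at X = (52/105, 3/7)
S = U + t·(X−U) with t = 7/6, so US:SX = 7/6:-1/6

US:SX = -7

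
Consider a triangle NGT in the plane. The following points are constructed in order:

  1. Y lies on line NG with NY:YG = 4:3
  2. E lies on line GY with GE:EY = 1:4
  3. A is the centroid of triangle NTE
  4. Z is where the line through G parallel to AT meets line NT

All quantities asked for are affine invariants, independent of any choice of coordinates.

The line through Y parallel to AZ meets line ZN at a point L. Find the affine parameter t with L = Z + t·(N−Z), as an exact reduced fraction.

t = -33/56

Work in coordinates with N = (0, 0), G = (1, 0), T = (0, 1).
1. Y lies on line NG with NY:YG = 4:3 ⇒ Y = (4/7, 0)
2. E lies on line GY with GE:EY = 1:4 ⇒ E = (32/35, 0)
3. A is the centroid of triangle NTE ⇒ A = (32/105, 1/3)
4. Z is where the line through G parallel to AT meets line NT ⇒ Z = (0, 35/16)
through Y parallel to AZ: direction (-32/105, 89/48); meets ZN at L = (0, 445/128)
L = Z + t·(N−Z) with t = -33/56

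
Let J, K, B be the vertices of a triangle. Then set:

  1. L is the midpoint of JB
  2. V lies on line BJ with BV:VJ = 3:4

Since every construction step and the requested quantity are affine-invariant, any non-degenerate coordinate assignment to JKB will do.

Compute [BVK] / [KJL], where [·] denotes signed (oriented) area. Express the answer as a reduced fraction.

[BVK]:[KJL] = -6/7

Work in coordinates with J = (0, 0), K = (1, 0), B = (0, 1).
1. L is the midpoint of JB ⇒ L = (0, 1/2)
2. V lies on line BJ with BV:VJ = 3:4 ⇒ V = (0, 4/7)
2·[BVK] = 3/7, 2·[KJL] = -1/2
[BVK]:[KJL] = 3/7:-1/2 = -6/7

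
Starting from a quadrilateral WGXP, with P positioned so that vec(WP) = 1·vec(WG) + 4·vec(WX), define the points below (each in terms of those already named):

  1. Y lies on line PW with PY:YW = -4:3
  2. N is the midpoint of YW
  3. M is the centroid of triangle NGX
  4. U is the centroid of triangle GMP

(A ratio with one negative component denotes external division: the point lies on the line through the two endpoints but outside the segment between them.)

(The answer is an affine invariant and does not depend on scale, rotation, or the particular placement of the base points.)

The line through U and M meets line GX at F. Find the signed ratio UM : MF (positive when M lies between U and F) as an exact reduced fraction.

UM:MF = -58/51

Work in coordinates with W = (0, 0), G = (1, 0), X = (0, 1), P = (1, 4).
1. Y lies on line PW with PY:YW = -4:3 ⇒ Y = (-3, -12)
2. N is the midpoint of YW ⇒ N = (-3/2, -6)
3. M is the centroid of triangle NGX ⇒ M = (-1/6, -5/3)
4. U is the centroid of triangle GMP ⇒ U = (11/18, 7/9)
line UM meets GX at F = (15/29, 14/29)
M = U + t·(F−U) with t = 58/7, so UM:MF = 58/7:-51/7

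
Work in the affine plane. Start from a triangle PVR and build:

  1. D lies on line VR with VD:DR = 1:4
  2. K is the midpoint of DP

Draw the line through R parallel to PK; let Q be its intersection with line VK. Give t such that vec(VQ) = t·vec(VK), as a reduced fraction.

Choose coordinates P = (0, 0), V = (1, 0), R = (0, 1).
1. D lies on line VR with VD:DR = 1:4 ⇒ D = (4/5, 1/5)
2. K is the midpoint of DP ⇒ K = (2/5, 1/10)
through R parallel to PK: direction (2/5, 1/10); meets VK at Q = (-2, 1/2)
Q = V + t·(K−V) with t = 5

t = 5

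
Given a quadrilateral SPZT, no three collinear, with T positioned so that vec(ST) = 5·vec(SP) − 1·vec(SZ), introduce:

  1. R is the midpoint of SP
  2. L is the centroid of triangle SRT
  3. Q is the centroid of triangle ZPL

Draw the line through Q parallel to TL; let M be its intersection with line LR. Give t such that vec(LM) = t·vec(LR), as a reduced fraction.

Assign S = (0, 0), P = (1, 0), Z = (0, 1), T = (5, -1) — the answer is frame-independent, so this choice is without loss of generality.
1. R is the midpoint of SP ⇒ R = (1/2, 0)
2. L is the centroid of triangle SRT ⇒ L = (11/6, -1/3)
3. Q is the centroid of triangle ZPL ⇒ Q = (17/18, 2/9)
through Q parallel to TL: direction (-19/6, 2/3); meets LR at M = (-15/2, 2)
M = L + t·(R−L) with t = 7

t = 7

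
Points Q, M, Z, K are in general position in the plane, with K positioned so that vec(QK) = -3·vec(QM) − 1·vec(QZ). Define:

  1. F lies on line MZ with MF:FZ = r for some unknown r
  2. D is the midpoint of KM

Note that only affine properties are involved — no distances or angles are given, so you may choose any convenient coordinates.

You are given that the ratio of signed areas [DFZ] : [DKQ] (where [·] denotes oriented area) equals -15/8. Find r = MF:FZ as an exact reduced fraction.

Assign Q = (0, 0), M = (1, 0), Z = (0, 1), K = (-3, -1) — the answer is frame-independent, so this choice is without loss of generality.
1. With MF:FZ = r, write λ = r/(r+1) so F = M + λ·(Z−M); F is affine-linear in λ
2. D is the midpoint of KM ⇒ D = (-1, -1/2)
Every point depending on F is an affine combination of F and λ-independent points, so each such coordinate is linear in λ; the λ² term in each signed area is a multiple of (Z−M)×(Z−M) = 0, so 2·[DFZ] and 2·[DKQ] are each linear in λ. Evaluating at λ=0 and λ=1:
  2·[DFZ] = -5/2·λ + 5/2,   2·[DKQ] = -1/2
So [DFZ]:[DKQ] = (-5/2·λ + 5/2) / (-1/2). Setting this equal to -15/8:
  -5/2·λ + 5/2 = -15/8·(-1/2)  ⇒  λ = 5/8
Then r = λ/(1−λ) = (5/8)/(3/8) = 5/3. Check: with r = 5/3, F = (3/8, 5/8) and [DFZ]:[DKQ] = -15/8 as required.

r = 5/3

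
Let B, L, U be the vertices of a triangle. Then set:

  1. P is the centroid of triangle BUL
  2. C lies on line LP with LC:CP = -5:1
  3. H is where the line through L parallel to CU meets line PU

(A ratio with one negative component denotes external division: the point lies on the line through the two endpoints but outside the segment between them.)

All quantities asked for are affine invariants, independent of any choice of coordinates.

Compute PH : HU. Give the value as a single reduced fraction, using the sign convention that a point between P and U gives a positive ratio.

Assign B = (0, 0), L = (1, 0), U = (0, 1) — the answer is frame-independent, so this choice is without loss of generality.
1. P is the centroid of triangle BUL ⇒ P = (1/3, 1/3)
2. C lies on line LP with LC:CP = -5:1 ⇒ C = (1/6, 5/12)
3. H is where the line through L parallel to CU meets line PU ⇒ H = (5/3, -7/3)
H = P + t·(U−P) with t = -4, so PH:HU = t:(1−t) = -4:5

PH:HU = -4/5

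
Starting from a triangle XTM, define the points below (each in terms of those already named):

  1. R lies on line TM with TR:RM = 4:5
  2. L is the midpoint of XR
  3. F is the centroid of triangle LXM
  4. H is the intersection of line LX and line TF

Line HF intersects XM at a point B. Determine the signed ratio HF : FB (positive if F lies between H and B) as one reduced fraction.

Assign X = (0, 0), T = (1, 0), M = (0, 1) — the answer is frame-independent, so this choice is without loss of generality.
1. R lies on line TM with TR:RM = 4:5 ⇒ R = (5/9, 4/9)
2. L is the midpoint of XR ⇒ L = (5/18, 2/9)
3. F is the centroid of triangle LXM ⇒ F = (5/54, 11/27)
4. H is the intersection of line LX and line TF ⇒ H = (55/153, 44/153)
line HF meets XM at B = (0, 22/49)
F = H + t·(B−H) with t = 49/66, so HF:FB = 49/66:17/66

HF:FB = 49/17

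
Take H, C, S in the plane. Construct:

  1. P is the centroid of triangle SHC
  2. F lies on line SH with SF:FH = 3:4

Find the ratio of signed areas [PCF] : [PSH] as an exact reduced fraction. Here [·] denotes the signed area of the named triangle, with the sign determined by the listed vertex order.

[PCF]:[PSH] = 1/7

Work in coordinates with H = (0, 0), C = (1, 0), S = (0, 1).
1. P is the centroid of triangle SHC ⇒ P = (1/3, 1/3)
2. F lies on line SH with SF:FH = 3:4 ⇒ F = (0, 4/7)
2·[PCF] = 1/21, 2·[PSH] = 1/3
[PCF]:[PSH] = 1/21:1/3 = 1/7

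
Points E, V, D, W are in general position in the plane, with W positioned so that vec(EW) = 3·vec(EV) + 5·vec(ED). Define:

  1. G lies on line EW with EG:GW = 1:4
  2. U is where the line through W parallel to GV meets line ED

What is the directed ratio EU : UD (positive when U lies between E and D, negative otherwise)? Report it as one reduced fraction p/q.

Choose coordinates E = (0, 0), V = (1, 0), D = (0, 1), W = (3, 5).
1. G lies on line EW with EG:GW = 1:4 ⇒ G = (3/5, 1)
2. U is where the line through W parallel to GV meets line ED ⇒ U = (0, 25/2)
U = E + t·(D−E) with t = 25/2, so EU:UD = t:(1−t) = 25/2:-23/2

EU:UD = -25/23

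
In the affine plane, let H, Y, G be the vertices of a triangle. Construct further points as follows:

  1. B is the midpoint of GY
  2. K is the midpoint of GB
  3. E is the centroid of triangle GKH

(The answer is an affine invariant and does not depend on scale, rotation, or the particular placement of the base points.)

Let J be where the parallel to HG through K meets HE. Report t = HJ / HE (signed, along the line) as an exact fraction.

t = 3

Work in coordinates with H = (0, 0), Y = (1, 0), G = (0, 1).
1. B is the midpoint of GY ⇒ B = (1/2, 1/2)
2. K is the midpoint of GB ⇒ K = (1/4, 3/4)
3. E is the centroid of triangle GKH ⇒ E = (1/12, 7/12)
through K parallel to HG: direction (0, 1); meets HE at J = (1/4, 7/4)
J = H + t·(E−H) with t = 3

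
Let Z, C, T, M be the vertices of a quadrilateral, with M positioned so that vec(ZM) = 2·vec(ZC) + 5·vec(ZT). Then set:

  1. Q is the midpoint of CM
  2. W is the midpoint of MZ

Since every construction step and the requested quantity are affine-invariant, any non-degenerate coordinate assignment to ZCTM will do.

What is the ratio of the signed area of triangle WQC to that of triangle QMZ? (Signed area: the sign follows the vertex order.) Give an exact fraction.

Assign Z = (0, 0), C = (1, 0), T = (0, 1), M = (2, 5) — the answer is frame-independent, so this choice is without loss of generality.
1. Q is the midpoint of CM ⇒ Q = (3/2, 5/2)
2. W is the midpoint of MZ ⇒ W = (1, 5/2)
2·[WQC] = -5/4, 2·[QMZ] = 5/2
[WQC]:[QMZ] = -5/4:5/2 = -1/2

[WQC]:[QMZ] = -1/2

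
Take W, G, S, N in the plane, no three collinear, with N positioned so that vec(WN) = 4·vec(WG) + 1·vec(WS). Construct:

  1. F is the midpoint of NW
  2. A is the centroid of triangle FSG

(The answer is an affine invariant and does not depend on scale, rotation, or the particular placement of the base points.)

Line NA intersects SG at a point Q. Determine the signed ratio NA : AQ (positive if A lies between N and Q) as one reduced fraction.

Choose coordinates W = (0, 0), G = (1, 0), S = (0, 1), N = (4, 1).
1. F is the midpoint of NW ⇒ F = (2, 1/2)
2. A is the centroid of triangle FSG ⇒ A = (1, 1/2)
line NA meets SG at Q = (4/7, 3/7)
A = N + t·(Q−N) with t = 7/8, so NA:AQ = 7/8:1/8

NA:AQ = 7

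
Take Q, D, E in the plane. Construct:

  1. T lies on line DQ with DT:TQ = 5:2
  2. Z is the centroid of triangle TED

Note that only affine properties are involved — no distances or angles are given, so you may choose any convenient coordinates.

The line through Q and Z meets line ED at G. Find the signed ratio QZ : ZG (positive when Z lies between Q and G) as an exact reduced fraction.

QZ:ZG = 16/5

Assign Q = (0, 0), D = (1, 0), E = (0, 1) — the answer is frame-independent, so this choice is without loss of generality.
1. T lies on line DQ with DT:TQ = 5:2 ⇒ T = (2/7, 0)
2. Z is the centroid of triangle TED ⇒ Z = (3/7, 1/3)
line QZ meets ED at G = (9/16, 7/16)
Z = Q + t·(G−Q) with t = 16/21, so QZ:ZG = 16/21:5/21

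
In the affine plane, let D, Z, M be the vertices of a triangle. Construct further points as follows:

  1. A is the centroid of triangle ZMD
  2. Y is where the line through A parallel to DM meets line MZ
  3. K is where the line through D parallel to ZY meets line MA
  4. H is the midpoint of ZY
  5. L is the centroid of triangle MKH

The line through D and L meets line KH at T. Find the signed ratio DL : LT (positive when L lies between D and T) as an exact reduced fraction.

Choose coordinates D = (0, 0), Z = (1, 0), M = (0, 1).
1. A is the centroid of triangle ZMD ⇒ A = (1/3, 1/3)
2. Y is where the line through A parallel to DM meets line MZ ⇒ Y = (1/3, 2/3)
3. K is where the line through D parallel to ZY meets line MA ⇒ K = (1, -1)
4. H is the midpoint of ZY ⇒ H = (2/3, 1/3)
5. L is the centroid of triangle MKH ⇒ L = (5/9, 1/9)
line DL meets KH at T = (5/7, 1/7)
L = D + t·(T−D) with t = 7/9, so DL:LT = 7/9:2/9

DL:LT = 7/2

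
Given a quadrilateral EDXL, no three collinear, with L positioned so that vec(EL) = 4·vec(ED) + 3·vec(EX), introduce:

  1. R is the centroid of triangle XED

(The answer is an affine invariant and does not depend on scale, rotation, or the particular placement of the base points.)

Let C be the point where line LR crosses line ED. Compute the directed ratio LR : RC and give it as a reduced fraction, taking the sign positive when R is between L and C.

Assign E = (0, 0), D = (1, 0), X = (0, 1), L = (4, 3) — the answer is frame-independent, so this choice is without loss of generality.
1. R is the centroid of triangle XED ⇒ R = (1/3, 1/3)
line LR meets ED at C = (-1/8, 0)
R = L + t·(C−L) with t = 8/9, so LR:RC = 8/9:1/9

LR:RC = 8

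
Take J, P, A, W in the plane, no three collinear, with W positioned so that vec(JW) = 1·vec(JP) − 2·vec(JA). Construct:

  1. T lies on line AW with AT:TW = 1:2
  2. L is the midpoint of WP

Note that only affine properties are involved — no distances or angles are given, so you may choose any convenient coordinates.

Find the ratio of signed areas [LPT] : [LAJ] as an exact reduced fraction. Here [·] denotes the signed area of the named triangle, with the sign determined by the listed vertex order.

Assign J = (0, 0), P = (1, 0), A = (0, 1), W = (1, -2) — the answer is frame-independent, so this choice is without loss of generality.
1. T lies on line AW with AT:TW = 1:2 ⇒ T = (1/3, 0)
2. L is the midpoint of WP ⇒ L = (1, -1)
2·[LPT] = 2/3, 2·[LAJ] = 1
[LPT]:[LAJ] = 2/3:1 = 2/3

[LPT]:[LAJ] = 2/3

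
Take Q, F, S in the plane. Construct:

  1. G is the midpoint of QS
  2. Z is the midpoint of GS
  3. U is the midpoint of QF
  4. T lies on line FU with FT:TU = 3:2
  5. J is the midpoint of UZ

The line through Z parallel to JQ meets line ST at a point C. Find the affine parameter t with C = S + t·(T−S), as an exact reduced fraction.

Choose coordinates Q = (0, 0), F = (1, 0), S = (0, 1).
1. G is the midpoint of QS ⇒ G = (0, 1/2)
2. Z is the midpoint of GS ⇒ Z = (0, 3/4)
3. U is the midpoint of QF ⇒ U = (1/2, 0)
4. T lies on line FU with FT:TU = 3:2 ⇒ T = (7/10, 0)
5. J is the midpoint of UZ ⇒ J = (1/4, 3/8)
through Z parallel to JQ: direction (-1/4, -3/8); meets ST at C = (7/82, 36/41)
C = S + t·(T−S) with t = 5/41

t = 5/41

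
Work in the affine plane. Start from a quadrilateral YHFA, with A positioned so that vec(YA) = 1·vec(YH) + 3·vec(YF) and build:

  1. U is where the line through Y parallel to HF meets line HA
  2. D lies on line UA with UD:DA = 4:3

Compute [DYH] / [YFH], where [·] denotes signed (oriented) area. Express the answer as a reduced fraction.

Set Y = (0, 0), H = (1, 0), F = (0, 1), A = (1, 3); any affine frame gives the same invariant.
1. U is where the line through Y parallel to HF meets line HA ⇒ U = (1, -1)
2. D lies on line UA with UD:DA = 4:3 ⇒ D = (1, 9/7)
2·[DYH] = 9/7, 2·[YFH] = -1
[DYH]:[YFH] = 9/7:-1 = -9/7

[DYH]:[YFH] = -9/7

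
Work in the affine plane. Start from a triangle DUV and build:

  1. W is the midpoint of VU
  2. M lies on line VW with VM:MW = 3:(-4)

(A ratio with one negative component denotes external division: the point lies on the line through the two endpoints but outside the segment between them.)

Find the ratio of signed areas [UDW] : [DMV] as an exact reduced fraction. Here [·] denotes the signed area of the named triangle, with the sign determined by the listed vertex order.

Work in coordinates with D = (0, 0), U = (1, 0), V = (0, 1).
1. W is the midpoint of VU ⇒ W = (1/2, 1/2)
2. M lies on line VW with VM:MW = 3:(-4) ⇒ M = (-3/2, 5/2)
2·[UDW] = -1/2, 2·[DMV] = -3/2
[UDW]:[DMV] = -1/2:-3/2 = 1/3

[UDW]:[DMV] = 1/3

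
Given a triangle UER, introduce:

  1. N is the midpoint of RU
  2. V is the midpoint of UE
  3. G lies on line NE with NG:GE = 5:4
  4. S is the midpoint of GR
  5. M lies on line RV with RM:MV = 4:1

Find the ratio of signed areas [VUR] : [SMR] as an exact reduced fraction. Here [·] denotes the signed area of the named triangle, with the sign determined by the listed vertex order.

[VUR]:[SMR] = 15/2

Assign U = (0, 0), E = (1, 0), R = (0, 1) — the answer is frame-independent, so this choice is without loss of generality.
1. N is the midpoint of RU ⇒ N = (0, 1/2)
2. V is the midpoint of UE ⇒ V = (1/2, 0)
3. G lies on line NE with NG:GE = 5:4 ⇒ G = (5/9, 2/9)
4. S is the midpoint of GR ⇒ S = (5/18, 11/18)
5. M lies on line RV with RM:MV = 4:1 ⇒ M = (2/5, 1/5)
2·[VUR] = -1/2, 2·[SMR] = -1/15
[VUR]:[SMR] = -1/2:-1/15 = 15/2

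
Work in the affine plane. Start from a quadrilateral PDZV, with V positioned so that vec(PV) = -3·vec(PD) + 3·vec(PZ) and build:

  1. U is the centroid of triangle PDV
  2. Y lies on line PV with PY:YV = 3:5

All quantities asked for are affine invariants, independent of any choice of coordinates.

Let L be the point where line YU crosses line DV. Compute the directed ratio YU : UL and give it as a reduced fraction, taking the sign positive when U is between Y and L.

YU:UL = 7/8

Choose coordinates P = (0, 0), D = (1, 0), Z = (0, 1), V = (-3, 3).
1. U is the centroid of triangle PDV ⇒ U = (-2/3, 1)
2. Y lies on line PV with PY:YV = 3:5 ⇒ Y = (-9/8, 9/8)
line YU meets DV at L = (-1/7, 6/7)
U = Y + t·(L−Y) with t = 7/15, so YU:UL = 7/15:8/15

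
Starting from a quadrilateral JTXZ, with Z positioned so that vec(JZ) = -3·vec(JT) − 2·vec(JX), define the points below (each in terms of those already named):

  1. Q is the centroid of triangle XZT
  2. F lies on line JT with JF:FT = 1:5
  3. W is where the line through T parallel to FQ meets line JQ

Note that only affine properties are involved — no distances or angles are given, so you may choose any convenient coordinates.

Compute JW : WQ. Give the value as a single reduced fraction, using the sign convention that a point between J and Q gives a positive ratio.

Assign J = (0, 0), T = (1, 0), X = (0, 1), Z = (-3, -2) — the answer is frame-independent, so this choice is without loss of generality.
1. Q is the centroid of triangle XZT ⇒ Q = (-2/3, -1/3)
2. F lies on line JT with JF:FT = 1:5 ⇒ F = (1/6, 0)
3. W is where the line through T parallel to FQ meets line JQ ⇒ W = (-4, -2)
W = J + t·(Q−J) with t = 6, so JW:WQ = t:(1−t) = 6:-5

JW:WQ = -6/5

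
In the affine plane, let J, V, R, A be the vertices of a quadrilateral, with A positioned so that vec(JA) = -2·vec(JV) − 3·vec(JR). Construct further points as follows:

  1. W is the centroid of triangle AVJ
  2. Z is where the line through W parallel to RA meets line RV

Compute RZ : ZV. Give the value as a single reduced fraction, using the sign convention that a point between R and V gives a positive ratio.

RZ:ZV = 4/5

Assign J = (0, 0), V = (1, 0), R = (0, 1), A = (-2, -3) — the answer is frame-independent, so this choice is without loss of generality.
1. W is the centroid of triangle AVJ ⇒ W = (-1/3, -1)
2. Z is where the line through W parallel to RA meets line RV ⇒ Z = (4/9, 5/9)
Z = R + t·(V−R) with t = 4/9, so RZ:ZV = t:(1−t) = 4/9:5/9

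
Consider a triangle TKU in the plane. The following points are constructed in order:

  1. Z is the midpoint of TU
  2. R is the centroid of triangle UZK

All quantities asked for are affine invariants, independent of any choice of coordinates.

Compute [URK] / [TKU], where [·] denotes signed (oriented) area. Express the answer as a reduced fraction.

[URK]:[TKU] = 1/6

Work in coordinates with T = (0, 0), K = (1, 0), U = (0, 1).
1. Z is the midpoint of TU ⇒ Z = (0, 1/2)
2. R is the centroid of triangle UZK ⇒ R = (1/3, 1/2)
2·[URK] = 1/6, 2·[TKU] = 1
[URK]:[TKU] = 1/6:1 = 1/6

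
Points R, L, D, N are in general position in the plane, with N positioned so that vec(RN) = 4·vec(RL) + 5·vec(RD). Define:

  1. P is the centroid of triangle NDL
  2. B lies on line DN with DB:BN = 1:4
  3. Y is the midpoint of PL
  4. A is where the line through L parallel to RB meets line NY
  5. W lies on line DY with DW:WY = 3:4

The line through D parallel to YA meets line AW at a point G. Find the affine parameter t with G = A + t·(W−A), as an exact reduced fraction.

Assign R = (0, 0), L = (1, 0), D = (0, 1), N = (4, 5) — the answer is frame-independent, so this choice is without loss of generality.
1. P is the centroid of triangle NDL ⇒ P = (5/3, 2)
2. B lies on line DN with DB:BN = 1:4 ⇒ B = (4/5, 9/5)
3. Y is the midpoint of PL ⇒ Y = (4/3, 1)
4. A is where the line through L parallel to RB meets line NY ⇒ A = (5/3, 3/2)
5. W lies on line DY with DW:WY = 3:4 ⇒ W = (4/7, 1)
through D parallel to YA: direction (1/3, 1/2); meets AW at G = (-1/4, 5/8)
G = A + t·(W−A) with t = 7/4

t = 7/4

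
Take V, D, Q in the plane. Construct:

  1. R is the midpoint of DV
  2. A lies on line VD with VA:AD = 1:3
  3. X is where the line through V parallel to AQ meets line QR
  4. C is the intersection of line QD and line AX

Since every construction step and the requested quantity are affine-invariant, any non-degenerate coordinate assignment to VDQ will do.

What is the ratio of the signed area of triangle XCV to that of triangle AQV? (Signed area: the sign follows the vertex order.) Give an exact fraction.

Set V = (0, 0), D = (1, 0), Q = (0, 1); any affine frame gives the same invariant.
1. R is the midpoint of DV ⇒ R = (1/2, 0)
2. A lies on line VD with VA:AD = 1:3 ⇒ A = (1/4, 0)
3. X is where the line through V parallel to AQ meets line QR ⇒ X = (-1/2, 2)
4. C is the intersection of line QD and line AX ⇒ C = (-1/5, 6/5)
2·[XCV] = -1/5, 2·[AQV] = 1/4
[XCV]:[AQV] = -1/5:1/4 = -4/5

[XCV]:[AQV] = -4/5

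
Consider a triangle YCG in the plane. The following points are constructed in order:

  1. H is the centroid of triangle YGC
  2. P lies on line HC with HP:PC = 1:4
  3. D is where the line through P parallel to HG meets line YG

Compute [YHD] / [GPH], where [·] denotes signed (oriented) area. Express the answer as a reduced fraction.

Work in coordinates with Y = (0, 0), C = (1, 0), G = (0, 1).
1. H is the centroid of triangle YGC ⇒ H = (1/3, 1/3)
2. P lies on line HC with HP:PC = 1:4 ⇒ P = (7/15, 4/15)
3. D is where the line through P parallel to HG meets line YG ⇒ D = (0, 6/5)
2·[YHD] = 2/5, 2·[GPH] = -1/15
[YHD]:[GPH] = 2/5:-1/15 = -6

[YHD]:[GPH] = -6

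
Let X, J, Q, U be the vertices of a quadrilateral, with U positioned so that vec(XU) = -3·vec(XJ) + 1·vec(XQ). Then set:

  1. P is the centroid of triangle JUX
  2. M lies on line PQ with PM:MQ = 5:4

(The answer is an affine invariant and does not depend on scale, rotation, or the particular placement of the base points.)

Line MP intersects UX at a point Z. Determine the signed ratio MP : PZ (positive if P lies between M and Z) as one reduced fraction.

Set X = (0, 0), J = (1, 0), Q = (0, 1), U = (-3, 1); any affine frame gives the same invariant.
1. P is the centroid of triangle JUX ⇒ P = (-2/3, 1/3)
2. M lies on line PQ with PM:MQ = 5:4 ⇒ M = (-8/27, 19/27)
line MP meets UX at Z = (-3/4, 1/4)
P = M + t·(Z−M) with t = 40/49, so MP:PZ = 40/49:9/49

MP:PZ = 40/9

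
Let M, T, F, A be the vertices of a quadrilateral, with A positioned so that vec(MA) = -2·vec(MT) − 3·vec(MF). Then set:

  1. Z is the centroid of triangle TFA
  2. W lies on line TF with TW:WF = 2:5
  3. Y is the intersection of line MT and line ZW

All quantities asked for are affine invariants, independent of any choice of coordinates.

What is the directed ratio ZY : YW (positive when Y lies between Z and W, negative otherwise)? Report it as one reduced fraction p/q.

Assign M = (0, 0), T = (1, 0), F = (0, 1), A = (-2, -3) — the answer is frame-independent, so this choice is without loss of generality.
1. Z is the centroid of triangle TFA ⇒ Z = (-1/3, -2/3)
2. W lies on line TF with TW:WF = 2:5 ⇒ W = (5/7, 2/7)
3. Y is the intersection of line MT and line ZW ⇒ Y = (2/5, 0)
Y = Z + t·(W−Z) with t = 7/10, so ZY:YW = t:(1−t) = 7/10:3/10

ZY:YW = 7/3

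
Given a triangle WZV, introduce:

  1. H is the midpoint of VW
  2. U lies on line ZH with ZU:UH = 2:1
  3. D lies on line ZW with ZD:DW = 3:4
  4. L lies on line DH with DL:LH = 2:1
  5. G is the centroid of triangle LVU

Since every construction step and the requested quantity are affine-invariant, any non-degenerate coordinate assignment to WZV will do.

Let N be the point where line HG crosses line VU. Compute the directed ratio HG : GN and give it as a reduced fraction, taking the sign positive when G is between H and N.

HG:GN = 17/4

Work in coordinates with W = (0, 0), Z = (1, 0), V = (0, 1).
1. H is the midpoint of VW ⇒ H = (0, 1/2)
2. U lies on line ZH with ZU:UH = 2:1 ⇒ U = (1/3, 1/3)
3. D lies on line ZW with ZD:DW = 3:4 ⇒ D = (4/7, 0)
4. L lies on line DH with DL:LH = 2:1 ⇒ L = (4/21, 1/3)
5. G is the centroid of triangle LVU ⇒ G = (11/63, 5/9)
line HG meets VU at N = (11/51, 29/51)
G = H + t·(N−H) with t = 17/21, so HG:GN = 17/21:4/21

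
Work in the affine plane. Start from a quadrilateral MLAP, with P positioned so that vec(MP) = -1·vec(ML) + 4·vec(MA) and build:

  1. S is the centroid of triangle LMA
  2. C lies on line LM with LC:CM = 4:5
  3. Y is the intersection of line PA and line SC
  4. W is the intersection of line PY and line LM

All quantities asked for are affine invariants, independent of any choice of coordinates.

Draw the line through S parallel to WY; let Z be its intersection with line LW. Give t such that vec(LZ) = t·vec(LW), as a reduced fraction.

t = 5/6

Choose coordinates M = (0, 0), L = (1, 0), A = (0, 1), P = (-1, 4).
1. S is the centroid of triangle LMA ⇒ S = (1/3, 1/3)
2. C lies on line LM with LC:CM = 4:5 ⇒ C = (5/9, 0)
3. Y is the intersection of line PA and line SC ⇒ Y = (1/9, 2/3)
4. W is the intersection of line PY and line LM ⇒ W = (1/3, 0)
through S parallel to WY: direction (-2/9, 2/3); meets LW at Z = (4/9, 0)
Z = L + t·(W−L) with t = 5/6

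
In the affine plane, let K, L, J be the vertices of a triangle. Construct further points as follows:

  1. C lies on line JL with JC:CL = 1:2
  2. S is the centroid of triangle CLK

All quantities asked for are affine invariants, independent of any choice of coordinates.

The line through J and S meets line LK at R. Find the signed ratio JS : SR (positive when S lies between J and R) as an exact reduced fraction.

Assign K = (0, 0), L = (1, 0), J = (0, 1) — the answer is frame-independent, so this choice is without loss of generality.
1. C lies on line JL with JC:CL = 1:2 ⇒ C = (1/3, 2/3)
2. S is the centroid of triangle CLK ⇒ S = (4/9, 2/9)
line JS meets LK at R = (4/7, 0)
S = J + t·(R−J) with t = 7/9, so JS:SR = 7/9:2/9

JS:SR = 7/2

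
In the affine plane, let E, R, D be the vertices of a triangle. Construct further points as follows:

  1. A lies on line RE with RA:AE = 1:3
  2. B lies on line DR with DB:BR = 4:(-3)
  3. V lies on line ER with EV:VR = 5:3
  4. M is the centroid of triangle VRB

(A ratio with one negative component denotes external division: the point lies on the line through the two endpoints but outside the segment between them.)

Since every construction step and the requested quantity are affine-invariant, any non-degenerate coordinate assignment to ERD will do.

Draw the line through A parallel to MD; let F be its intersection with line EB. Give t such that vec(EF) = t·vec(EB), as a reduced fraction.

Assign E = (0, 0), R = (1, 0), D = (0, 1) — the answer is frame-independent, so this choice is without loss of generality.
1. A lies on line RE with RA:AE = 1:3 ⇒ A = (3/4, 0)
2. B lies on line DR with DB:BR = 4:(-3) ⇒ B = (4, -3)
3. V lies on line ER with EV:VR = 5:3 ⇒ V = (5/8, 0)
4. M is the centroid of triangle VRB ⇒ M = (15/8, -1)
through A parallel to MD: direction (-15/8, 2); meets EB at F = (48/19, -36/19)
F = E + t·(B−E) with t = 12/19

t = 12/19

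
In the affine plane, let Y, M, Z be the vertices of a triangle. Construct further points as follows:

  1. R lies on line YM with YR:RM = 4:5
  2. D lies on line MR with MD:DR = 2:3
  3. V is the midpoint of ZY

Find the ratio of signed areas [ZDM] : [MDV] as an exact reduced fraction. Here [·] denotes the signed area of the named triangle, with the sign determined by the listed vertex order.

[ZDM]:[MDV] = -2

Assign Y = (0, 0), M = (1, 0), Z = (0, 1) — the answer is frame-independent, so this choice is without loss of generality.
1. R lies on line YM with YR:RM = 4:5 ⇒ R = (4/9, 0)
2. D lies on line MR with MD:DR = 2:3 ⇒ D = (7/9, 0)
3. V is the midpoint of ZY ⇒ V = (0, 1/2)
2·[ZDM] = 2/9, 2·[MDV] = -1/9
[ZDM]:[MDV] = 2/9:-1/9 = -2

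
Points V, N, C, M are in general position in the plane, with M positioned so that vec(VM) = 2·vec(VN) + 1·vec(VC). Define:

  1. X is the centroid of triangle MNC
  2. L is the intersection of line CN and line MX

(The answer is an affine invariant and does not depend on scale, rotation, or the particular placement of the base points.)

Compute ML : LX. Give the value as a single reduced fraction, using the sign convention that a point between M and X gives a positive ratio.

ML:LX = -3

Work in coordinates with V = (0, 0), N = (1, 0), C = (0, 1), M = (2, 1).
1. X is the centroid of triangle MNC ⇒ X = (1, 2/3)
2. L is the intersection of line CN and line MX ⇒ L = (1/2, 1/2)
L = M + t·(X−M) with t = 3/2, so ML:LX = t:(1−t) = 3/2:-1/2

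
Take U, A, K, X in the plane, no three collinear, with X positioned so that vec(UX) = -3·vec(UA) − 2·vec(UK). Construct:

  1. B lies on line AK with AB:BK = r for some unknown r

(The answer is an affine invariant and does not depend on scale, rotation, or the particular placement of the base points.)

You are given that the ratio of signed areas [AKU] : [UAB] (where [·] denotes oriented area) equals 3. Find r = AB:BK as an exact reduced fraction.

Assign U = (0, 0), A = (1, 0), K = (0, 1), X = (-3, -2) — the answer is frame-independent, so this choice is without loss of generality.
1. With AB:BK = r, write λ = r/(r+1) so B = A + λ·(K−A); B is affine-linear in λ
Every point depending on B is an affine combination of B and λ-independent points, so each such coordinate is linear in λ; the λ² term in each signed area is a multiple of (K−A)×(K−A) = 0, so 2·[AKU] and 2·[UAB] are each linear in λ. Evaluating at λ=0 and λ=1:
  2·[AKU] = 1,   2·[UAB] = λ
So [AKU]:[UAB] = (1) / (λ). Setting this equal to 3:
  1 = 3·(λ)  ⇒  λ = 1/3
Then r = λ/(1−λ) = (1/3)/(2/3) = 1/2. Check: with r = 1/2, B = (2/3, 1/3) and [AKU]:[UAB] = 3 as required.

r = 1/2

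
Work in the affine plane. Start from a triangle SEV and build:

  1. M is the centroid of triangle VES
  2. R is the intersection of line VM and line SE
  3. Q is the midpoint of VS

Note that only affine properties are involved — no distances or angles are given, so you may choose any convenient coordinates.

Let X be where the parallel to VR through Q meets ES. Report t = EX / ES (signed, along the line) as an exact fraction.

Set S = (0, 0), E = (1, 0), V = (0, 1); any affine frame gives the same invariant.
1. M is the centroid of triangle VES ⇒ M = (1/3, 1/3)
2. R is the intersection of line VM and line SE ⇒ R = (1/2, 0)
3. Q is the midpoint of VS ⇒ Q = (0, 1/2)
through Q parallel to VR: direction (1/2, -1); meets ES at X = (1/4, 0)
X = E + t·(S−E) with t = 3/4

t = 3/4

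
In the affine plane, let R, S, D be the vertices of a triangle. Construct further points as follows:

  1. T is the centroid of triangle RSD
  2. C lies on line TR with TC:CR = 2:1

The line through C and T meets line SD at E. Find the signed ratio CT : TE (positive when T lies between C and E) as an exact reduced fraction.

CT:TE = 4/3

Work in coordinates with R = (0, 0), S = (1, 0), D = (0, 1).
1. T is the centroid of triangle RSD ⇒ T = (1/3, 1/3)
2. C lies on line TR with TC:CR = 2:1 ⇒ C = (1/9, 1/9)
line CT meets SD at E = (1/2, 1/2)
T = C + t·(E−C) with t = 4/7, so CT:TE = 4/7:3/7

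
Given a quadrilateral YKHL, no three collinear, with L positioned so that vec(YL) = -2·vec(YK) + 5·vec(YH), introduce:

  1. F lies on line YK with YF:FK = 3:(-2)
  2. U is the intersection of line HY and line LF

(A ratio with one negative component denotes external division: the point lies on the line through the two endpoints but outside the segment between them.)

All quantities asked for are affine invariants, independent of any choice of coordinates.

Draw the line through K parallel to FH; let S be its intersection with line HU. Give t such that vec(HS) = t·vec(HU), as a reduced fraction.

Set Y = (0, 0), K = (1, 0), H = (0, 1), L = (-2, 5); any affine frame gives the same invariant.
1. F lies on line YK with YF:FK = 3:(-2) ⇒ F = (3, 0)
2. U is the intersection of line HY and line LF ⇒ U = (0, 3)
through K parallel to FH: direction (-3, 1); meets HU at S = (0, 1/3)
S = H + t·(U−H) with t = -1/3

t = -1/3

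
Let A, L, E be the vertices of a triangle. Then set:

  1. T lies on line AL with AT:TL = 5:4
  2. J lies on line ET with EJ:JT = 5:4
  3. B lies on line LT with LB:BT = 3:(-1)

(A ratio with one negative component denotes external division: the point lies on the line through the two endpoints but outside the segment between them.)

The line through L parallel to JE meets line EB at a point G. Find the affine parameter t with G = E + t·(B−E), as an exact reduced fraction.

Assign A = (0, 0), L = (1, 0), E = (0, 1) — the answer is frame-independent, so this choice is without loss of generality.
1. T lies on line AL with AT:TL = 5:4 ⇒ T = (5/9, 0)
2. J lies on line ET with EJ:JT = 5:4 ⇒ J = (25/81, 4/9)
3. B lies on line LT with LB:BT = 3:(-1) ⇒ B = (1/3, 0)
through L parallel to JE: direction (-25/81, 5/9); meets EB at G = (-2/3, 3)
G = E + t·(B−E) with t = -2

t = -2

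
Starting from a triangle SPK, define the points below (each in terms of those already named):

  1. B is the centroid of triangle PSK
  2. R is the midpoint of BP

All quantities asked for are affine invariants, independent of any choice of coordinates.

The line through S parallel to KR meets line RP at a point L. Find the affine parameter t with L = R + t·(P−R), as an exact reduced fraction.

Work in coordinates with S = (0, 0), P = (1, 0), K = (0, 1).
1. B is the centroid of triangle PSK ⇒ B = (1/3, 1/3)
2. R is the midpoint of BP ⇒ R = (2/3, 1/6)
through S parallel to KR: direction (2/3, -5/6); meets RP at L = (-2/3, 5/6)
L = R + t·(P−R) with t = -4

t = -4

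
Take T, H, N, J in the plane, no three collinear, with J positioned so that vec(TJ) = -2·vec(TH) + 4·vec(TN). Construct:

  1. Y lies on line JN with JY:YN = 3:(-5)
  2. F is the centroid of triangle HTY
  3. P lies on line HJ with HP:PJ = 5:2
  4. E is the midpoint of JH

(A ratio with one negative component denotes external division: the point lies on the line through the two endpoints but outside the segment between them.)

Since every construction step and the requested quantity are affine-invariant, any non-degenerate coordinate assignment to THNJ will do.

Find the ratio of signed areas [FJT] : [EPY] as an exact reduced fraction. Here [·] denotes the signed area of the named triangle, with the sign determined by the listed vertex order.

Work in coordinates with T = (0, 0), H = (1, 0), N = (0, 1), J = (-2, 4).
1. Y lies on line JN with JY:YN = 3:(-5) ⇒ Y = (-5, 17/2)
2. F is the centroid of triangle HTY ⇒ F = (-4/3, 17/6)
3. P lies on line HJ with HP:PJ = 5:2 ⇒ P = (-8/7, 20/7)
4. E is the midpoint of JH ⇒ E = (-1/2, 2)
2·[FJT] = 1/3, 2·[EPY] = -9/28
[FJT]:[EPY] = 1/3:-9/28 = -28/27

[FJT]:[EPY] = -28/27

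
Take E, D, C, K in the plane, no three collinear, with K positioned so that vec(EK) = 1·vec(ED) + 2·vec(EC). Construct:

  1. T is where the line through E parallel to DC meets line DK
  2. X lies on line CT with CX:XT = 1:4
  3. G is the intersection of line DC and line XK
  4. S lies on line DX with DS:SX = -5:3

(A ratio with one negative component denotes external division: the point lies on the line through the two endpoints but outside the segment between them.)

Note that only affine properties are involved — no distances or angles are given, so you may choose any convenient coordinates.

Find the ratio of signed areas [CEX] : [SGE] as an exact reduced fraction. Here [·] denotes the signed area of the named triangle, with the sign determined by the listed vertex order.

Set E = (0, 0), D = (1, 0), C = (0, 1), K = (1, 2); any affine frame gives the same invariant.
1. T is where the line through E parallel to DC meets line DK ⇒ T = (1, -1)
2. X lies on line CT with CX:XT = 1:4 ⇒ X = (1/5, 3/5)
3. G is the intersection of line DC and line XK ⇒ G = (3/11, 8/11)
4. S lies on line DX with DS:SX = -5:3 ⇒ S = (-1, 3/2)
2·[CEX] = 1/5, 2·[SGE] = -25/22
[CEX]:[SGE] = 1/5:-25/22 = -22/125

[CEX]:[SGE] = -22/125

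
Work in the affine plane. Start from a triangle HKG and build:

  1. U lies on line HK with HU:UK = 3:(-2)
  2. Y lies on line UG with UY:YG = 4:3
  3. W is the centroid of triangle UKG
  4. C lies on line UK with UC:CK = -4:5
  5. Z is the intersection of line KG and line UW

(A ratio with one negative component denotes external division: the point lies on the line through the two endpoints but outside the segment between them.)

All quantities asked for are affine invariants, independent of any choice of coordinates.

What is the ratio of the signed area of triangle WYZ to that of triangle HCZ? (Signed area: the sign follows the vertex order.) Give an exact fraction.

Set H = (0, 0), K = (1, 0), G = (0, 1); any affine frame gives the same invariant.
1. U lies on line HK with HU:UK = 3:(-2) ⇒ U = (3, 0)
2. Y lies on line UG with UY:YG = 4:3 ⇒ Y = (9/7, 4/7)
3. W is the centroid of triangle UKG ⇒ W = (4/3, 1/3)
4. C lies on line UK with UC:CK = -4:5 ⇒ C = (11, 0)
5. Z is the intersection of line KG and line UW ⇒ Z = (1/2, 1/2)
2·[WYZ] = 4/21, 2·[HCZ] = 11/2
[WYZ]:[HCZ] = 4/21:11/2 = 8/231

[WYZ]:[HCZ] = 8/231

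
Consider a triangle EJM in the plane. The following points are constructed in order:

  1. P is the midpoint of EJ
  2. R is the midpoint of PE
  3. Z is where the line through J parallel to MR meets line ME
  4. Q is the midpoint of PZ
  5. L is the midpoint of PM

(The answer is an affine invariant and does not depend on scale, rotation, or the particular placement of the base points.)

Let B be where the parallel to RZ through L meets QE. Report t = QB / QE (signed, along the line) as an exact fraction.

t = 1/4

Assign E = (0, 0), J = (1, 0), M = (0, 1) — the answer is frame-independent, so this choice is without loss of generality.
1. P is the midpoint of EJ ⇒ P = (1/2, 0)
2. R is the midpoint of PE ⇒ R = (1/4, 0)
3. Z is where the line through J parallel to MR meets line ME ⇒ Z = (0, 4)
4. Q is the midpoint of PZ ⇒ Q = (1/4, 2)
5. L is the midpoint of PM ⇒ L = (1/4, 1/2)
through L parallel to RZ: direction (-1/4, 4); meets QE at B = (3/16, 3/2)
B = Q + t·(E−Q) with t = 1/4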